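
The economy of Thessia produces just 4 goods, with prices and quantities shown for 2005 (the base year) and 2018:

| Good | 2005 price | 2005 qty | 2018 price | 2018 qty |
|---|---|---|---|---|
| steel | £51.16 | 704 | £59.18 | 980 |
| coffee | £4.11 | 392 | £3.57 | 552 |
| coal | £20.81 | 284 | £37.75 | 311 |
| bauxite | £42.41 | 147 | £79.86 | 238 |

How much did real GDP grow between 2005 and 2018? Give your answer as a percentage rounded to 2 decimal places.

Real GDP 2005 = Nominal GDP 2005 = 51.16·704 + 4.11·392 + 20.81·284 + 42.41·147 = 49772.07.
Real GDP 2018 (at 2005 prices) = 51.16·980 + 4.11·552 + 20.81·311 + 42.41·238 = 68971.01.
Real growth = 68971.01/49772.07 − 1 = 0.3857.

38.57%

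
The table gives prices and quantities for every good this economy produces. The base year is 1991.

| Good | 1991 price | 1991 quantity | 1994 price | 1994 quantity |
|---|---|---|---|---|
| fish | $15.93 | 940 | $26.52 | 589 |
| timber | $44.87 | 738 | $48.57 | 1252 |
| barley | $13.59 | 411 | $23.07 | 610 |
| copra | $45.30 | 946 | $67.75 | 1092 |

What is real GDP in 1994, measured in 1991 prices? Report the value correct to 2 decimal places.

$123317.51

Real GDP 1994 = Σ (p_1991 × q_1994) = 15.93·589 + 44.87·1252 + 13.59·610 + 45.30·1092 = 123317.51.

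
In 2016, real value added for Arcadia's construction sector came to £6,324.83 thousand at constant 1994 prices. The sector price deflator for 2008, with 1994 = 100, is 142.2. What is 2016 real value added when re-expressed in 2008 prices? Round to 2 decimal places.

£8,993.91 thousand

Real value added in 2008 prices = Real value added in 1994 prices × (P_2008/P_1994) = 6324.83 × 1.422 = 8993.91.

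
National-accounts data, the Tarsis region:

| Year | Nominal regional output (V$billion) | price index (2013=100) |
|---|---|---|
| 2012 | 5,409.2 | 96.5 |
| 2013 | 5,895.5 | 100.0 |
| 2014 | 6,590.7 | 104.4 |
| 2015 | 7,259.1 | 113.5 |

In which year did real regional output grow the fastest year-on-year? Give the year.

2013: real = 5895.5/1.000 = 5895.50; growth vs 2012 (5605.39) = 5.18%.
2014: real = 6590.7/1.044 = 6312.93; growth vs 2013 (5895.50) = 7.08%.
2015: real = 7259.1/1.135 = 6395.68; growth vs 2014 (6312.93) = 1.31%.

2014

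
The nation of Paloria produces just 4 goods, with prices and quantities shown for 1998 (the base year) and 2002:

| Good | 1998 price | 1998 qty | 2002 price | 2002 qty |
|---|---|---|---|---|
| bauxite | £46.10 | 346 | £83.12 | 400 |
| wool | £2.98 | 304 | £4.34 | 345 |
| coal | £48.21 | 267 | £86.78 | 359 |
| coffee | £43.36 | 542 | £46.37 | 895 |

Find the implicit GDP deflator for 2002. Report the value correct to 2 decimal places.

Nominal GDP 2002 = 83.12·400 + 4.34·345 + 86.78·359 + 46.37·895 = 107400.47.
Real GDP 2002 (at 1998 prices) = 46.10·400 + 2.98·345 + 48.21·359 + 43.36·895 = 75582.69.
Deflator = Nominal/Real × 100 = 107400.47/75582.69 × 100 = 142.097.

142.10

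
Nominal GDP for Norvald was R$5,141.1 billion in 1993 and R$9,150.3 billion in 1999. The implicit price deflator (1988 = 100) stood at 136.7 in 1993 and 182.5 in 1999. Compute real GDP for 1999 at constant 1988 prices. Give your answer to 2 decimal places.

Real GDP = Nominal / (implicit price deflator/100) = 9150.3 / 1.825 = 5013.86.

R$5,013.86 billion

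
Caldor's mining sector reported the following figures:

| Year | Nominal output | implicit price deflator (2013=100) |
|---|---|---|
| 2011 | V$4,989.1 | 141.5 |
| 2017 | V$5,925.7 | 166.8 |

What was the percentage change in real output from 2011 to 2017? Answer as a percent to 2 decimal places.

Real output 2011 = 4989.1 / 1.415 = 3525.87.
Real output 2017 = 5925.7 / 1.668 = 3552.58.
Real growth = 3552.58 / 3525.87 − 1 = 0.0076.

0.76%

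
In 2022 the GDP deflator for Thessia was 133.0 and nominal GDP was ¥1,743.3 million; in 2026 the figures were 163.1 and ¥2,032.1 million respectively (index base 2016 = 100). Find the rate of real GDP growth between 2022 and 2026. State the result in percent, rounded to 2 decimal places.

-4.95%

Real GDP 2022 = 1743.3 / 1.330 = 1310.75.
Real GDP 2026 = 2032.1 / 1.631 = 1245.92.
Real growth = 1245.92 / 1310.75 − 1 = -0.0495.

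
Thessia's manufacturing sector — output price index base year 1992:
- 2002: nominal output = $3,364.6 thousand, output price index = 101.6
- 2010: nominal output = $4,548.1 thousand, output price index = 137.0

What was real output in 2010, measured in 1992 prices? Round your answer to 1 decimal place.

Real output = Nominal / (output price index/100) = 4548.1 / 1.370 = 3319.78.

$3,319.8 thousand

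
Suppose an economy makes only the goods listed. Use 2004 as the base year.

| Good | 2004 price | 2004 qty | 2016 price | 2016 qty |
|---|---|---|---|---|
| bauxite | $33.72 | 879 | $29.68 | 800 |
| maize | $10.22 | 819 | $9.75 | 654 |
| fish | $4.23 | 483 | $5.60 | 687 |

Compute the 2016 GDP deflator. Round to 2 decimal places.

92.89

Nominal GDP 2016 = 29.68·800 + 9.75·654 + 5.60·687 = 33967.70.
Real GDP 2016 (at 2004 prices) = 33.72·800 + 10.22·654 + 4.23·687 = 36565.89.
Deflator = Nominal/Real × 100 = 33967.70/36565.89 × 100 = 92.894.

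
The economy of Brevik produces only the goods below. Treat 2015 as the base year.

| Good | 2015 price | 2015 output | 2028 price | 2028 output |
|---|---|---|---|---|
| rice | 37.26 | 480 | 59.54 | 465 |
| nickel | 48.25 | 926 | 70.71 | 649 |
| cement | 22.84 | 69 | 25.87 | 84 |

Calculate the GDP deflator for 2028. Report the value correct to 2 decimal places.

Nominal GDP 2028 = 59.54·465 + 70.71·649 + 25.87·84 = 75749.97.
Real GDP 2028 (at 2015 prices) = 37.26·465 + 48.25·649 + 22.84·84 = 50558.71.
Deflator = Nominal/Real × 100 = 75749.97/50558.71 × 100 = 149.826.

149.83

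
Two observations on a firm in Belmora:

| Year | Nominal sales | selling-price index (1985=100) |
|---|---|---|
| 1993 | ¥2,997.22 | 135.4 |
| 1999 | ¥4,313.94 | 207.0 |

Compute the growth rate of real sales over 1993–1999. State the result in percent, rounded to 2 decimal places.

-5.85%

Deflate each year: 1993 → 2997.22/1.354 = 2213.60; 1999 → 4313.94/2.070 = 2084.03.
So real sales changed by 2084.03/2213.60 − 1 = -0.0585, i.e. -5.85%.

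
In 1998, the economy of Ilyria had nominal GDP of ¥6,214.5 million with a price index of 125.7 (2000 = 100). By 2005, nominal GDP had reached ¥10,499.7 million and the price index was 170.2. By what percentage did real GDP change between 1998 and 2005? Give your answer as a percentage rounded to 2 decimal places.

Deflate each year: 1998 → 6214.5/1.257 = 4943.91; 2005 → 10499.7/1.702 = 6169.04.
So real GDP changed by 6169.04/4943.91 − 1 = 0.2478, i.e. 24.78%.

24.78%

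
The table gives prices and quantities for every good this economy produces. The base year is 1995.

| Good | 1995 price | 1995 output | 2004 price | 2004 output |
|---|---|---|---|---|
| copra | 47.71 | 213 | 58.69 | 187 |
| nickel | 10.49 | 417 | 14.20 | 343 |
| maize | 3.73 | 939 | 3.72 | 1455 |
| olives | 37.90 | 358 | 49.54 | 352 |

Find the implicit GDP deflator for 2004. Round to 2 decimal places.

123.68

Nominal GDP 2004 = 58.69·187 + 14.20·343 + 3.72·1455 + 49.54·352 = 38696.31.
Real GDP 2004 (at 1995 prices) = 47.71·187 + 10.49·343 + 3.73·1455 + 37.90·352 = 31287.79.
Deflator = Nominal/Real × 100 = 38696.31/31287.79 × 100 = 123.679.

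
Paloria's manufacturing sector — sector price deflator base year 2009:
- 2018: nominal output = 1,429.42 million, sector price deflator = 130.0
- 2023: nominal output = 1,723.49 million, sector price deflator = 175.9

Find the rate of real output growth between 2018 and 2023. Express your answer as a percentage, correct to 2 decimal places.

-10.89%

Real output 2018 = 1429.42 / 1.300 = 1099.55.
Real output 2023 = 1723.49 / 1.759 = 979.81.
Real growth = 979.81 / 1099.55 − 1 = -0.1089.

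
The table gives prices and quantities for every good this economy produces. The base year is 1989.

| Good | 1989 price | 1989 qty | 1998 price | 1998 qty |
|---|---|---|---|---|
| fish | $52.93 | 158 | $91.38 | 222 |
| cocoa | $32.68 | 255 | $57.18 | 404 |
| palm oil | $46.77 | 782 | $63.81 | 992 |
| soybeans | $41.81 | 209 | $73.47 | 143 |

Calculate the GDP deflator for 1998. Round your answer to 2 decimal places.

Nominal GDP 1998 = 91.38·222 + 57.18·404 + 63.81·992 + 73.47·143 = 117192.81.
Real GDP 1998 (at 1989 prices) = 52.93·222 + 32.68·404 + 46.77·992 + 41.81·143 = 77327.85.
Deflator = Nominal/Real × 100 = 117192.81/77327.85 × 100 = 151.553.

151.55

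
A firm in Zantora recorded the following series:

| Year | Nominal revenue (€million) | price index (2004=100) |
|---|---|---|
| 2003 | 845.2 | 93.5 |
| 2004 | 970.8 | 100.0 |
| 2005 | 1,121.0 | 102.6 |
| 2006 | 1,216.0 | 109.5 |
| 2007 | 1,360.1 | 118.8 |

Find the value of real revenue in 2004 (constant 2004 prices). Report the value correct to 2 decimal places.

Real revenue 2004 = 970.8 / 1.000 = 970.80.

€970.80 million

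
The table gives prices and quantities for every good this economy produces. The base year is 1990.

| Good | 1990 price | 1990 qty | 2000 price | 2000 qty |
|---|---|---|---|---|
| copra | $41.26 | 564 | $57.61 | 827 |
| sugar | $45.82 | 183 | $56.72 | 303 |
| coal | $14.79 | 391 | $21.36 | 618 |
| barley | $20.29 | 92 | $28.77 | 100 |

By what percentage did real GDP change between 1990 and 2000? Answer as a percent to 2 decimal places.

Real GDP 1990 = Nominal GDP 1990 = 41.26·564 + 45.82·183 + 14.79·391 + 20.29·92 = 39305.27.
Real GDP 2000 (at 1990 prices) = 41.26·827 + 45.82·303 + 14.79·618 + 20.29·100 = 59174.70.
Real growth = 59174.70/39305.27 − 1 = 0.5055.

50.55%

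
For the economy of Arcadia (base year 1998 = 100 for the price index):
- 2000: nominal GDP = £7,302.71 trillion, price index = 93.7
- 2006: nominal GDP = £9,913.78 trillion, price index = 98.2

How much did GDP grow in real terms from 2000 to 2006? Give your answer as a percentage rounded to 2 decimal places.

29.53%

Deflate each year: 2000 → 7302.71/0.937 = 7793.71; 2006 → 9913.78/0.982 = 10095.50.
So real GDP changed by 10095.50/7793.71 − 1 = 0.2953, i.e. 29.53%.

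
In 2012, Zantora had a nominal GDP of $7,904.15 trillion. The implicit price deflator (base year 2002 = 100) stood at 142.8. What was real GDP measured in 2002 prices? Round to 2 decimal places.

Real GDP = Nominal / (implicit price deflator/100) = 7904.15 / 1.428 = 5535.12.

$5,535.12 trillion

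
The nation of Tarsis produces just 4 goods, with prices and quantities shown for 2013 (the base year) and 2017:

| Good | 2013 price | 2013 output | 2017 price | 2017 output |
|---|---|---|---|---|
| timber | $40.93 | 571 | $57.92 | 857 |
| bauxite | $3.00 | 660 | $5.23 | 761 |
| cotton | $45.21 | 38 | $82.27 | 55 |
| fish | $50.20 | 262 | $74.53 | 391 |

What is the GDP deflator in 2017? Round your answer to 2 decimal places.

Nominal GDP 2017 = 57.92·857 + 5.23·761 + 82.27·55 + 74.53·391 = 87283.55.
Real GDP 2017 (at 2013 prices) = 40.93·857 + 3.00·761 + 45.21·55 + 50.20·391 = 59474.76.
Deflator = Nominal/Real × 100 = 87283.55/59474.76 × 100 = 146.757.

146.76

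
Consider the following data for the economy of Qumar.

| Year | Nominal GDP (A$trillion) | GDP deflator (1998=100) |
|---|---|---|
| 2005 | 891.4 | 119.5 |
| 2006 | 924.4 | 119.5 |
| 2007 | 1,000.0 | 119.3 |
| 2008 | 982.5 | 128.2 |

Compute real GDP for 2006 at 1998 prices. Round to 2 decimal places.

A$773.56 trillion

Real GDP 2006 = 924.4 / 1.195 = 773.56.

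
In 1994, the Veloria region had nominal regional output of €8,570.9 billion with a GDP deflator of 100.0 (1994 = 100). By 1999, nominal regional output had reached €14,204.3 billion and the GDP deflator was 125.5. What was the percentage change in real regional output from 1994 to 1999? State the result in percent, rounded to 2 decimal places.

Deflate each year: 1994 → 8570.9/1.000 = 8570.90; 1999 → 14204.3/1.255 = 11318.17.
So real regional output changed by 11318.17/8570.90 − 1 = 0.3205, i.e. 32.05%.

32.05%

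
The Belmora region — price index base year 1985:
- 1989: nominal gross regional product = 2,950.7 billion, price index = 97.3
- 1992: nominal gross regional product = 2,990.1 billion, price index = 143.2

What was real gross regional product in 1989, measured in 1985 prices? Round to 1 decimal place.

Real gross regional product = Nominal / (price index/100) = 2950.7 / 0.973 = 3032.58.

3,032.6 billion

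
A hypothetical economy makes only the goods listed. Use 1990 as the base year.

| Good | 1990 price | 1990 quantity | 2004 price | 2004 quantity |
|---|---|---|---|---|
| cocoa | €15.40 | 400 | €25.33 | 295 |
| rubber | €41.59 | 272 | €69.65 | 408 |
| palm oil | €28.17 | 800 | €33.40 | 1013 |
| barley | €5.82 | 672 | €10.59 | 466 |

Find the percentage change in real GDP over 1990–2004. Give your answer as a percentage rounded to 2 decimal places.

Real GDP 1990 = Nominal GDP 1990 = 15.40·400 + 41.59·272 + 28.17·800 + 5.82·672 = 43919.52.
Real GDP 2004 (at 1990 prices) = 15.40·295 + 41.59·408 + 28.17·1013 + 5.82·466 = 52760.05.
Real growth = 52760.05/43919.52 − 1 = 0.2013.

20.13%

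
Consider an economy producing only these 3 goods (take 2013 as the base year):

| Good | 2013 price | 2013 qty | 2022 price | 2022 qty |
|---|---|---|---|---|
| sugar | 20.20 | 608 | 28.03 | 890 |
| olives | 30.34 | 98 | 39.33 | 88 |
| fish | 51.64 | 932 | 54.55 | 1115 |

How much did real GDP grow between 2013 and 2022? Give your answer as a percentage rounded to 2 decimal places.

Real GDP 2013 = Nominal GDP 2013 = 20.20·608 + 30.34·98 + 51.64·932 = 63383.40.
Real GDP 2022 (at 2013 prices) = 20.20·890 + 30.34·88 + 51.64·1115 = 78226.52.
Real growth = 78226.52/63383.40 − 1 = 0.2342.

23.42%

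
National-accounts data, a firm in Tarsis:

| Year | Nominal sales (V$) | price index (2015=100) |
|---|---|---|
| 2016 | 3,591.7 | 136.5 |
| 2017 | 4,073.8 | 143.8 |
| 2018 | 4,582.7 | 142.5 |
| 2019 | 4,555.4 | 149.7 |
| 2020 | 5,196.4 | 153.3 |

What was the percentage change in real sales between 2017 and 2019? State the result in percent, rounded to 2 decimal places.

Real sales 2017 = 4073.8/1.438 = 2832.96.
Real sales 2019 = 4555.4/1.497 = 3043.02.
Change = 3043.02/2832.96 − 1 = 0.0741.

7.41%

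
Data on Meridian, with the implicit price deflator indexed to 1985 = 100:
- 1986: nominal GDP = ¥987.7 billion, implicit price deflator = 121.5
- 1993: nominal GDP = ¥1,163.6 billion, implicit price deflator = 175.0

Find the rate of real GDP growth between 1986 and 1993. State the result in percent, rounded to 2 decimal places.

Real GDP 1986 = 987.7 / 1.215 = 812.92.
Real GDP 1993 = 1163.6 / 1.750 = 664.91.
Real growth = 664.91 / 812.92 − 1 = -0.1821.

-18.21%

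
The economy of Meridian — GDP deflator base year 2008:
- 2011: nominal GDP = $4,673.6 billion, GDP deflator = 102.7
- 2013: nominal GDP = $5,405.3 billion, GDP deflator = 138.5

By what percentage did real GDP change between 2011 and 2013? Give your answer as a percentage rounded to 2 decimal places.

-14.24%

Deflate each year: 2011 → 4673.6/1.027 = 4550.73; 2013 → 5405.3/1.385 = 3902.74.
So real GDP changed by 3902.74/4550.73 − 1 = -0.1424, i.e. -14.24%.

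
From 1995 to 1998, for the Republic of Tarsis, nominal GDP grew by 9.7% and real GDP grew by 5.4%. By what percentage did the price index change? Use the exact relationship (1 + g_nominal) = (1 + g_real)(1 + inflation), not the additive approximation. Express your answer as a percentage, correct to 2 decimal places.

(1 + g_nom) = (1 + g_real)(1 + π), so π = 1.0970 / 1.0540 − 1 = 0.04080.

4.08%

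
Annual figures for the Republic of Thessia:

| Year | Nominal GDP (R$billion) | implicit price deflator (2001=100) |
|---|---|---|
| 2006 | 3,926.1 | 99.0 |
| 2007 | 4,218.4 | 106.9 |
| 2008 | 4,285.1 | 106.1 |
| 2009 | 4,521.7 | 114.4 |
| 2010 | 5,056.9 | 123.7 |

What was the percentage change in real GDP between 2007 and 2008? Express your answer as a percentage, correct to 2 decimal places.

2.35%

Real GDP 2007 = 4218.4/1.069 = 3946.12.
Real GDP 2008 = 4285.1/1.061 = 4038.74.
Change = 4038.74/3946.12 − 1 = 0.0235.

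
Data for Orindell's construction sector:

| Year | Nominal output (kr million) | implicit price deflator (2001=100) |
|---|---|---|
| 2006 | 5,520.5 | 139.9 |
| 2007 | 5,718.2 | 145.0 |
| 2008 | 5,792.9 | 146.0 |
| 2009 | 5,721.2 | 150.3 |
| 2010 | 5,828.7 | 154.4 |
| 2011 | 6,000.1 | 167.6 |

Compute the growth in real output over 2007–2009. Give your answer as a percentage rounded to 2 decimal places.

Real output 2007 = 5718.2/1.450 = 3943.59.
Real output 2009 = 5721.2/1.503 = 3806.52.
Change = 3806.52/3943.59 − 1 = -0.0348.

-3.48%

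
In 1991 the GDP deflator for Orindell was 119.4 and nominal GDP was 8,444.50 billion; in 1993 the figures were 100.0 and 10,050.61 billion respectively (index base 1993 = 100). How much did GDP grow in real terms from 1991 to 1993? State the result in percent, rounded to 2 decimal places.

42.11%

Real GDP 1991 = 8444.50 / 1.194 = 7072.45.
Real GDP 1993 = 10050.61 / 1.000 = 10050.61.
Real growth = 10050.61 / 7072.45 − 1 = 0.4211.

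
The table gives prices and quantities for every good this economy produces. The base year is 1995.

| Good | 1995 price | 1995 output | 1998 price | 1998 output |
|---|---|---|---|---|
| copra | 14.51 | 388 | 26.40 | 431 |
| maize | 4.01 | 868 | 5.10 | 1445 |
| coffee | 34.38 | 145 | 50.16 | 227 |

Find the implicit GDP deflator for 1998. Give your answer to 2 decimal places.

Nominal GDP 1998 = 26.40·431 + 5.10·1445 + 50.16·227 = 30134.22.
Real GDP 1998 (at 1995 prices) = 14.51·431 + 4.01·1445 + 34.38·227 = 19852.52.
Deflator = Nominal/Real × 100 = 30134.22/19852.52 × 100 = 151.790.

151.79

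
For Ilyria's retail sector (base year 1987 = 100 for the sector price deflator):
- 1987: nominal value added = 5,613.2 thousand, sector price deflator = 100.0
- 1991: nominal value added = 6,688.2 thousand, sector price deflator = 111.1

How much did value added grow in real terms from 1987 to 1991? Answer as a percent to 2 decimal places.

7.25%

Real value added 1987 = 5613.2 / 1.000 = 5613.20.
Real value added 1991 = 6688.2 / 1.111 = 6019.98.
Real growth = 6019.98 / 5613.20 − 1 = 0.0725.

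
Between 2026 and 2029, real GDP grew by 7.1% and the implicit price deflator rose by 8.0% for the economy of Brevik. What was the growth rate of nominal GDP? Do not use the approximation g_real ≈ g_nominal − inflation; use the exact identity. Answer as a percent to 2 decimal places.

15.67%

(1 + g_nom) = (1 + g_real)(1 + π) = 1.0710 × 1.0800 = 1.15668.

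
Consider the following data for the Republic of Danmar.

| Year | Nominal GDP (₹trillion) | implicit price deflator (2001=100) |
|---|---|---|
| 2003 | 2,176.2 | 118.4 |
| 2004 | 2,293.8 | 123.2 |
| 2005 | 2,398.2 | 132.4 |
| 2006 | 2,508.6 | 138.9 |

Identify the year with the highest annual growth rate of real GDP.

2004

2004: real = 2293.8/1.232 = 1861.85; growth vs 2003 (1838.01) = 1.30%.
2005: real = 2398.2/1.324 = 1811.33; growth vs 2004 (1861.85) = -2.71%.
2006: real = 2508.6/1.389 = 1806.05; growth vs 2005 (1811.33) = -0.29%.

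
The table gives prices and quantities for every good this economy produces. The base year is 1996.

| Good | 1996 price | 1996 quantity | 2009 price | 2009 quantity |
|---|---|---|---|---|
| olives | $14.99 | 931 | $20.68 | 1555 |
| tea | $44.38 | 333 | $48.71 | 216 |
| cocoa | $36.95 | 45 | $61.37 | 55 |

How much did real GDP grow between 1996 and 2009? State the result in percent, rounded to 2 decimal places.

Real GDP 1996 = Nominal GDP 1996 = 14.99·931 + 44.38·333 + 36.95·45 = 30396.98.
Real GDP 2009 (at 1996 prices) = 14.99·1555 + 44.38·216 + 36.95·55 = 34927.78.
Real growth = 34927.78/30396.98 − 1 = 0.1491.

14.91%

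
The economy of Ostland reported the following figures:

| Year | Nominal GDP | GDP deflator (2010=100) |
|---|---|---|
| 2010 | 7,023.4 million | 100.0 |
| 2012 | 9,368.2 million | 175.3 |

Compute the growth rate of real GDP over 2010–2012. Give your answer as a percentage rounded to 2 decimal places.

Real GDP 2010 = 7023.4 / 1.000 = 7023.40.
Real GDP 2012 = 9368.2 / 1.753 = 5344.10.
Real growth = 5344.10 / 7023.40 − 1 = -0.2391.

-23.91%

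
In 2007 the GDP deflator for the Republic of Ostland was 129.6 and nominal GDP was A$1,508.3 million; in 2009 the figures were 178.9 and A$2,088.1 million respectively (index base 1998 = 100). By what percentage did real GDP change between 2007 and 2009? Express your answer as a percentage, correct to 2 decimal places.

0.29%

Deflate each year: 2007 → 1508.3/1.296 = 1163.81; 2009 → 2088.1/1.789 = 1167.19.
So real GDP changed by 1167.19/1163.81 − 1 = 0.0029, i.e. 0.29%.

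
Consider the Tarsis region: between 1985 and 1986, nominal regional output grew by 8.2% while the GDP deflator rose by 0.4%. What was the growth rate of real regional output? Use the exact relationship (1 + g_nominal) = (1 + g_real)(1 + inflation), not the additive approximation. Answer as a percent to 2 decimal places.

(1 + g_nom) = (1 + g_real)(1 + π), so g_real = 1.0820 / 1.0040 − 1 = 0.07769.

7.77%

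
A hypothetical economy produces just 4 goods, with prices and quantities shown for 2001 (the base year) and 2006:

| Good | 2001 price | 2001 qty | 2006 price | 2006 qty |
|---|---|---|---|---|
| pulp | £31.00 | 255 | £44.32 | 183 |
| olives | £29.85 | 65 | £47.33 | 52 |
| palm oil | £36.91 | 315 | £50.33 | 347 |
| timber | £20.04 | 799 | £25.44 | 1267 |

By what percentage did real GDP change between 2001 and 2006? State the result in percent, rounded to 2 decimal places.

21.18%

Real GDP 2001 = Nominal GDP 2001 = 31.00·255 + 29.85·65 + 36.91·315 + 20.04·799 = 37483.86.
Real GDP 2006 (at 2001 prices) = 31.00·183 + 29.85·52 + 36.91·347 + 20.04·1267 = 45423.65.
Real growth = 45423.65/37483.86 − 1 = 0.2118.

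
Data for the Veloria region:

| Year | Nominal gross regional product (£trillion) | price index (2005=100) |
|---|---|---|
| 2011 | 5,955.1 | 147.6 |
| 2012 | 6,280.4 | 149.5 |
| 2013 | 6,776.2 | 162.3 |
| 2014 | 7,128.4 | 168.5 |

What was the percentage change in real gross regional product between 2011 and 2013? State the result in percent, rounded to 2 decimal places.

Real gross regional product 2011 = 5955.1/1.476 = 4034.62.
Real gross regional product 2013 = 6776.2/1.623 = 4175.11.
Change = 4175.11/4034.62 − 1 = 0.0348.

3.48%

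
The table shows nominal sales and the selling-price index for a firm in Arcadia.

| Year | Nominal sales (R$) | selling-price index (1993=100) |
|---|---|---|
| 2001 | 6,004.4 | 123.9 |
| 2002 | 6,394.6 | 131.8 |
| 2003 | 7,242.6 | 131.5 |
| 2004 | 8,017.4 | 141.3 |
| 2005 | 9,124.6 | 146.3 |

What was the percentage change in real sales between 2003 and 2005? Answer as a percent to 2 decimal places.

13.24%

Real sales 2003 = 7242.6/1.315 = 5507.68.
Real sales 2005 = 9124.6/1.463 = 6236.91.
Change = 6236.91/5507.68 − 1 = 0.1324.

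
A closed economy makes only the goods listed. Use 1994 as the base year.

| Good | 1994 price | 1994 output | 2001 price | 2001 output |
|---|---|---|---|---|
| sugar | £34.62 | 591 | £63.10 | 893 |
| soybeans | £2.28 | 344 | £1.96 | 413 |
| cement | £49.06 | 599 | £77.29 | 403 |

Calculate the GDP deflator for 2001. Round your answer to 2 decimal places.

Nominal GDP 2001 = 63.10·893 + 1.96·413 + 77.29·403 = 88305.65.
Real GDP 2001 (at 1994 prices) = 34.62·893 + 2.28·413 + 49.06·403 = 51628.48.
Deflator = Nominal/Real × 100 = 88305.65/51628.48 × 100 = 171.041.

171.04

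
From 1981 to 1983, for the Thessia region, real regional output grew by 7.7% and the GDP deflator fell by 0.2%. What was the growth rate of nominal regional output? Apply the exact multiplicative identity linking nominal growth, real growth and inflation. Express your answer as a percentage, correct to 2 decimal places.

7.48%

(1 + g_nom) = (1 + g_real)(1 + π) = 1.0770 × 0.9980 = 1.07485.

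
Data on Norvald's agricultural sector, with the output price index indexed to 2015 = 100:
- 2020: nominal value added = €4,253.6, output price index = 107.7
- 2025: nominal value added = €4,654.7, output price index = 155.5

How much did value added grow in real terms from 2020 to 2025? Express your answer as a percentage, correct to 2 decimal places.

Deflate each year: 2020 → 4253.6/1.077 = 3949.49; 2025 → 4654.7/1.555 = 2993.38.
So real value added changed by 2993.38/3949.49 − 1 = -0.2421, i.e. -24.21%.

-24.21%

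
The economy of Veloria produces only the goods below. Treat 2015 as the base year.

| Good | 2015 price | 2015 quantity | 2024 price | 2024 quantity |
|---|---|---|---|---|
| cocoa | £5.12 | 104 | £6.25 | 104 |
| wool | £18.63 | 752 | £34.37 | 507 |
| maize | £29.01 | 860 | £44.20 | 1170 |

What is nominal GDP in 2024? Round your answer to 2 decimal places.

Nominal GDP 2024 = Σ (p_2024 × q_2024) = 6.25·104 + 34.37·507 + 44.20·1170 = 69789.59.

£69789.59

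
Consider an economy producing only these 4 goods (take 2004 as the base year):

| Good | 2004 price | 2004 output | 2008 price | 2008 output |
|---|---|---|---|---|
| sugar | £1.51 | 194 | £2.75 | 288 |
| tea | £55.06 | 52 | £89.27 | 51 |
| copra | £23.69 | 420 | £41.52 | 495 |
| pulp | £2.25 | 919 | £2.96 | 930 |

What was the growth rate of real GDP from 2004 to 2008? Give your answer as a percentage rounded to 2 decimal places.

12.45%

Real GDP 2004 = Nominal GDP 2004 = 1.51·194 + 55.06·52 + 23.69·420 + 2.25·919 = 15173.61.
Real GDP 2008 (at 2004 prices) = 1.51·288 + 55.06·51 + 23.69·495 + 2.25·930 = 17061.99.
Real growth = 17061.99/15173.61 − 1 = 0.1245.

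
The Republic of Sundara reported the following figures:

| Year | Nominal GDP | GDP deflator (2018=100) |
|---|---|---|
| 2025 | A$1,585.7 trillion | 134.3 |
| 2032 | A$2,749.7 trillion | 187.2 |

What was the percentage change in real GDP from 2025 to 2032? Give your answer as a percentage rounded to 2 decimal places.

24.40%

Deflate each year: 2025 → 1585.7/1.343 = 1180.71; 2032 → 2749.7/1.872 = 1468.86.
So real GDP changed by 1468.86/1180.71 − 1 = 0.2440, i.e. 24.40%.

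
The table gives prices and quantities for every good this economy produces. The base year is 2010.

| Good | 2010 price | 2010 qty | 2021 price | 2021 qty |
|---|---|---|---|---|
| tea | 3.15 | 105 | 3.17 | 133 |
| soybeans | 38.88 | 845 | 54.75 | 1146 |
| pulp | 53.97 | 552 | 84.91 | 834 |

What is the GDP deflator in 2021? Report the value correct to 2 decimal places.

Nominal GDP 2021 = 3.17·133 + 54.75·1146 + 84.91·834 = 133980.05.
Real GDP 2021 (at 2010 prices) = 3.15·133 + 38.88·1146 + 53.97·834 = 89986.41.
Deflator = Nominal/Real × 100 = 133980.05/89986.41 × 100 = 148.889.

148.89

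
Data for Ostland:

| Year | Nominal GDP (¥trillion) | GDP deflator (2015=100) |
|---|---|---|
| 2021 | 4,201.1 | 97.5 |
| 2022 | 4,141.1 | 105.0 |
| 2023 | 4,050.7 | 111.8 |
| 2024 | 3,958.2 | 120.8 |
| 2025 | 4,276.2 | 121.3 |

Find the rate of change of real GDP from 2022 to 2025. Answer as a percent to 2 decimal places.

-10.61%

Real GDP 2022 = 4141.1/1.050 = 3943.90.
Real GDP 2025 = 4276.2/1.213 = 3525.31.
Change = 3525.31/3943.90 − 1 = -0.1061.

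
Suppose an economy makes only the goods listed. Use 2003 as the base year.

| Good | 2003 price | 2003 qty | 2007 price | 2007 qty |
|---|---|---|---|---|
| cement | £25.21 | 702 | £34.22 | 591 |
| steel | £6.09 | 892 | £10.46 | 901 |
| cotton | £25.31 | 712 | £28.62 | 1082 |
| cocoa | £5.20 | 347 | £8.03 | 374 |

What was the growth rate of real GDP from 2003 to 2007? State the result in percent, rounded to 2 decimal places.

15.74%

Real GDP 2003 = Nominal GDP 2003 = 25.21·702 + 6.09·892 + 25.31·712 + 5.20·347 = 42954.82.
Real GDP 2007 (at 2003 prices) = 25.21·591 + 6.09·901 + 25.31·1082 + 5.20·374 = 49716.42.
Real growth = 49716.42/42954.82 − 1 = 0.1574.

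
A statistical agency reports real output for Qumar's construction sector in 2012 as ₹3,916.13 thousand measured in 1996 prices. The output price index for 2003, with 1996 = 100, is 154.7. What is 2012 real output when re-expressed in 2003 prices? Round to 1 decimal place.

Real output in 2003 prices = Real output in 1996 prices × (P_2003/P_1996) = 3916.13 × 1.547 = 6058.25.

₹6,058.3 thousand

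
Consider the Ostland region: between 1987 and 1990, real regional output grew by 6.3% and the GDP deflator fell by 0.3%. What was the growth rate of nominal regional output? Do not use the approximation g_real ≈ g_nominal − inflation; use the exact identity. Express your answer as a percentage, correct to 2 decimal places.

(1 + g_nom) = (1 + g_real)(1 + π) = 1.0630 × 0.9970 = 1.05981.

5.98%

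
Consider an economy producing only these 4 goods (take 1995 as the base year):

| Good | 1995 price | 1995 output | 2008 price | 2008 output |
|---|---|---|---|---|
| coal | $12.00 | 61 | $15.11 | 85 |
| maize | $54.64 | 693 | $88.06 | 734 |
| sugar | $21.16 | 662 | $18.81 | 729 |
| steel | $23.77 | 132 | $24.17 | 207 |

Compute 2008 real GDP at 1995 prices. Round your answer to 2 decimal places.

$61471.79

Real GDP 2008 = Σ (p_1995 × q_2008) = 12.00·85 + 54.64·734 + 21.16·729 + 23.77·207 = 61471.79.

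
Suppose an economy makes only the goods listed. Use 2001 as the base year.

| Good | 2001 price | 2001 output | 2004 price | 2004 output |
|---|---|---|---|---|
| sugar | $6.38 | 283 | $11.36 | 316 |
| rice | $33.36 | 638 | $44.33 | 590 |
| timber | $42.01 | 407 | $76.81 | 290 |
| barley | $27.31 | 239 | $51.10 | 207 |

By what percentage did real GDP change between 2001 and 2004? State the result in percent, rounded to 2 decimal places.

Real GDP 2001 = Nominal GDP 2001 = 6.38·283 + 33.36·638 + 42.01·407 + 27.31·239 = 46714.38.
Real GDP 2004 (at 2001 prices) = 6.38·316 + 33.36·590 + 42.01·290 + 27.31·207 = 39534.55.
Real growth = 39534.55/46714.38 − 1 = -0.1537.

-15.37%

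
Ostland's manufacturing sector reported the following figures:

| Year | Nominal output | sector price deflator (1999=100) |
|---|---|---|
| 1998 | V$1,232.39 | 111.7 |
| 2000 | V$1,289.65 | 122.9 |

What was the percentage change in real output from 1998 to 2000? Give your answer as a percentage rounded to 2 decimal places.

Real output 1998 = 1232.39 / 1.117 = 1103.30.
Real output 2000 = 1289.65 / 1.229 = 1049.35.
Real growth = 1049.35 / 1103.30 − 1 = -0.0489.

-4.89%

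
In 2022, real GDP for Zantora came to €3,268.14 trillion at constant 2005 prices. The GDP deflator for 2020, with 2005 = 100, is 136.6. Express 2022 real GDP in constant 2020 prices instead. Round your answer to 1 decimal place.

€4,464.3 trillion

Real GDP in 2020 prices = Real GDP in 2005 prices × (P_2020/P_2005) = 3268.14 × 1.366 = 4464.28.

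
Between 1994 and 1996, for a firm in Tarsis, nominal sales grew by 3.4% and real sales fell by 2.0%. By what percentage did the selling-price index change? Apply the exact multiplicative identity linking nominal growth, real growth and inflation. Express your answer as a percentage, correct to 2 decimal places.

(1 + g_nom) = (1 + g_real)(1 + π), so π = 1.0340 / 0.9800 − 1 = 0.05510.

5.51%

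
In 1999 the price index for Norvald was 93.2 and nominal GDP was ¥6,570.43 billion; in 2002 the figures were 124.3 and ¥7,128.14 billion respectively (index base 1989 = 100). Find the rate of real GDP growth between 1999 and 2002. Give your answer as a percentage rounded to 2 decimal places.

Real GDP 1999 = 6570.43 / 0.932 = 7049.82.
Real GDP 2002 = 7128.14 / 1.243 = 5734.63.
Real growth = 5734.63 / 7049.82 − 1 = -0.1866.

-18.66%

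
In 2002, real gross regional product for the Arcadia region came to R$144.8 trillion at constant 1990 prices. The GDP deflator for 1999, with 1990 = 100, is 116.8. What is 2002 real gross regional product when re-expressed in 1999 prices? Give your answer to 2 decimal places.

R$169.13 trillion

Real gross regional product in 1999 prices = Real gross regional product in 1990 prices × (P_1999/P_1990) = 144.8 × 1.168 = 169.13.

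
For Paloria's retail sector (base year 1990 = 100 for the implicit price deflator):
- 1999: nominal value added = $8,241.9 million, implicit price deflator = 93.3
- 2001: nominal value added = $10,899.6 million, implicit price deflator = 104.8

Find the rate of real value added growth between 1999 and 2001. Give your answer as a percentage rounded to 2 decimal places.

Deflate each year: 1999 → 8241.9/0.933 = 8833.76; 2001 → 10899.6/1.048 = 10400.38.
So real value added changed by 10400.38/8833.76 − 1 = 0.1773, i.e. 17.73%.

17.73%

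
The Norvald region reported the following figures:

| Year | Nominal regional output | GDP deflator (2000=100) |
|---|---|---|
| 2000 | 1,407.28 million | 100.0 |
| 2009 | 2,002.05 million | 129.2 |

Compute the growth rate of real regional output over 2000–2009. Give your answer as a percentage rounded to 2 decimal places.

10.11%

Real regional output 2000 = 1407.28 / 1.000 = 1407.28.
Real regional output 2009 = 2002.05 / 1.292 = 1549.57.
Real growth = 1549.57 / 1407.28 − 1 = 0.1011.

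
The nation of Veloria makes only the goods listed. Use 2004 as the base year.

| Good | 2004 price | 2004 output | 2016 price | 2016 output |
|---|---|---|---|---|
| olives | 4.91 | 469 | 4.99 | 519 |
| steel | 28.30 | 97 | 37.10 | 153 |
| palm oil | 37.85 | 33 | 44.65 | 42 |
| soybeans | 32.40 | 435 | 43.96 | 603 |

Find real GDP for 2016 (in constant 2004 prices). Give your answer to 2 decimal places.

28005.09

Real GDP 2016 = Σ (p_2004 × q_2016) = 4.91·519 + 28.30·153 + 37.85·42 + 32.40·603 = 28005.09.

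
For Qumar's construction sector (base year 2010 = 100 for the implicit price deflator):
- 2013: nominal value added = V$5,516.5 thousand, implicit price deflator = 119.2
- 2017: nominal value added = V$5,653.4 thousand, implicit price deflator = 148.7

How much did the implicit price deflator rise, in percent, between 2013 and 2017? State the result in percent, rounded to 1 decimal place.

Price-level change = 148.7 / 119.2 − 1 = 0.2475.

24.7%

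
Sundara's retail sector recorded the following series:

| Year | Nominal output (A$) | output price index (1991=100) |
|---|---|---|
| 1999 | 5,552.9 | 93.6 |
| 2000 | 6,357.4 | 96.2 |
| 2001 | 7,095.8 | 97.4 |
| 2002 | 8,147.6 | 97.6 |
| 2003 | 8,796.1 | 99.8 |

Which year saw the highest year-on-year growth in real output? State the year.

2002

2000: real = 6357.4/0.962 = 6608.52; growth vs 1999 (5932.59) = 11.39%.
2001: real = 7095.8/0.974 = 7285.22; growth vs 2000 (6608.52) = 10.24%.
2002: real = 8147.6/0.976 = 8347.95; growth vs 2001 (7285.22) = 14.59%.
2003: real = 8796.1/0.998 = 8813.73; growth vs 2002 (8347.95) = 5.58%.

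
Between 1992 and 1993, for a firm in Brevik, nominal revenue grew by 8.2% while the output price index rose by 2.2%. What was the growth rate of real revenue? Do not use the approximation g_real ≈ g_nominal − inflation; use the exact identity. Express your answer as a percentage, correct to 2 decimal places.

(1 + g_nom) = (1 + g_real)(1 + π), so g_real = 1.0820 / 1.0220 − 1 = 0.05871.

5.87%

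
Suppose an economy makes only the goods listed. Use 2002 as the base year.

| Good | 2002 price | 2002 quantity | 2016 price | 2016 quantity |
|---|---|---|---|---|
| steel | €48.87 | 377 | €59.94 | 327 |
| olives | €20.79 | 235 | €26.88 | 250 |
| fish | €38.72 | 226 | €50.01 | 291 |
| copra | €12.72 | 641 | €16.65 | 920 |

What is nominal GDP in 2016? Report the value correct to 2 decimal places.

Nominal GDP 2016 = Σ (p_2016 × q_2016) = 59.94·327 + 26.88·250 + 50.01·291 + 16.65·920 = 56191.29.

€56191.29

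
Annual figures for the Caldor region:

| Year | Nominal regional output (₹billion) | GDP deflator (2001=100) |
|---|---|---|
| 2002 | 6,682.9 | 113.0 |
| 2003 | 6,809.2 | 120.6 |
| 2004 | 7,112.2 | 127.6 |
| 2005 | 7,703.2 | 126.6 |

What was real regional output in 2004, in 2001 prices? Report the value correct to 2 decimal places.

₹5,573.82 billion

Real regional output 2004 = 7112.2 / 1.276 = 5573.82.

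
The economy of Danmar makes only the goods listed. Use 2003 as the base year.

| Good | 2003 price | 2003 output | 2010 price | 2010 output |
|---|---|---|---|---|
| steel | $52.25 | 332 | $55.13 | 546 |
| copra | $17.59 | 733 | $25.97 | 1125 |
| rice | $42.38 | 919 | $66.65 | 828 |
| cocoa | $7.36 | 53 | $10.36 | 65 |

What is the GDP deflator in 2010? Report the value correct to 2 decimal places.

137.30

Nominal GDP 2010 = 55.13·546 + 25.97·1125 + 66.65·828 + 10.36·65 = 115176.83.
Real GDP 2010 (at 2003 prices) = 52.25·546 + 17.59·1125 + 42.38·828 + 7.36·65 = 83886.29.
Deflator = Nominal/Real × 100 = 115176.83/83886.29 × 100 = 137.301.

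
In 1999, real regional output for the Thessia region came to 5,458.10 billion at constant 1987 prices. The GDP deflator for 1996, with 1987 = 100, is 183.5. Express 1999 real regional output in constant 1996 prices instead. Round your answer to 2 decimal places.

10,015.61 billion

Real regional output in 1996 prices = Real regional output in 1987 prices × (P_1996/P_1987) = 5458.10 × 1.835 = 10015.61.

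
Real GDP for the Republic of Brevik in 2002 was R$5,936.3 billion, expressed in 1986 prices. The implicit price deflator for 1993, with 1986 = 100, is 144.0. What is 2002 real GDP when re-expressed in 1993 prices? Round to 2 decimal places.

Real GDP in 1993 prices = Real GDP in 1986 prices × (P_1993/P_1986) = 5936.3 × 1.440 = 8548.27.

R$8,548.27 billion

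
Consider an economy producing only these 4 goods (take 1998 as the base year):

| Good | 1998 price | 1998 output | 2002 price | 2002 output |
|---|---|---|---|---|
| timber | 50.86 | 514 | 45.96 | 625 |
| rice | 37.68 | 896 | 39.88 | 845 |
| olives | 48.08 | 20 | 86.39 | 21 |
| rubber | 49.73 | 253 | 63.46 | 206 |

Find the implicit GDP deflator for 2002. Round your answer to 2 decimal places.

Nominal GDP 2002 = 45.96·625 + 39.88·845 + 86.39·21 + 63.46·206 = 77310.55.
Real GDP 2002 (at 1998 prices) = 50.86·625 + 37.68·845 + 48.08·21 + 49.73·206 = 74881.16.
Deflator = Nominal/Real × 100 = 77310.55/74881.16 × 100 = 103.244.

103.24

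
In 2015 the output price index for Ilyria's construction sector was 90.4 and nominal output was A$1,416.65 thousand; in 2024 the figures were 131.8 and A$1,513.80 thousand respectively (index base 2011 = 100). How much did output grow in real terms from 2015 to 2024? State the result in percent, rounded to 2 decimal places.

Real output 2015 = 1416.65 / 0.904 = 1567.09.
Real output 2024 = 1513.80 / 1.318 = 1148.56.
Real growth = 1148.56 / 1567.09 − 1 = -0.2671.

-26.71%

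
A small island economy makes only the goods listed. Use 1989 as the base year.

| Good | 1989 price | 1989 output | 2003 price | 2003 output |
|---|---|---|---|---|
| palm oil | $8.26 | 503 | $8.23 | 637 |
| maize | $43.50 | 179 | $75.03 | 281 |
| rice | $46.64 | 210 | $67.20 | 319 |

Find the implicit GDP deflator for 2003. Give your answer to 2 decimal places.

Nominal GDP 2003 = 8.23·637 + 75.03·281 + 67.20·319 = 47762.74.
Real GDP 2003 (at 1989 prices) = 8.26·637 + 43.50·281 + 46.64·319 = 32363.28.
Deflator = Nominal/Real × 100 = 47762.74/32363.28 × 100 = 147.583.

147.58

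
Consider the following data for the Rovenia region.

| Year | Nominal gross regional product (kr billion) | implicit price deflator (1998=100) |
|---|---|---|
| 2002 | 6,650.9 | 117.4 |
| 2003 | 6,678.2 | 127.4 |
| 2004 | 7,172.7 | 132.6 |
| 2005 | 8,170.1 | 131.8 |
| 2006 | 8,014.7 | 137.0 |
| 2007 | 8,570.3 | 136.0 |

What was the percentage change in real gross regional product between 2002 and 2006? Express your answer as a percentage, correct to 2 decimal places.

Real gross regional product 2002 = 6650.9/1.174 = 5665.16.
Real gross regional product 2006 = 8014.7/1.370 = 5850.15.
Change = 5850.15/5665.16 − 1 = 0.0327.

3.27%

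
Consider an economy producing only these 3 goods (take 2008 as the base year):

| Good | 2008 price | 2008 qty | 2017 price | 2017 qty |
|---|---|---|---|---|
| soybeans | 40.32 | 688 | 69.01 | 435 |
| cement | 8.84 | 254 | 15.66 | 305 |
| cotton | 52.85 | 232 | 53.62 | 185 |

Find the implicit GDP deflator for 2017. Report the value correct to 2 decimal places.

148.99

Nominal GDP 2017 = 69.01·435 + 15.66·305 + 53.62·185 = 44715.35.
Real GDP 2017 (at 2008 prices) = 40.32·435 + 8.84·305 + 52.85·185 = 30012.65.
Deflator = Nominal/Real × 100 = 44715.35/30012.65 × 100 = 148.988.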